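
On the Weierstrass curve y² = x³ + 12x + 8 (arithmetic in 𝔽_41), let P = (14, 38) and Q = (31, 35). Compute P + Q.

(14, 38) + (31, 35). λ = (35 - 38)/(31 - 14) ≡ 38/17 mod 41. 17⁻¹ ≡ 29 (mod 41) since 17·29 = 493 ≡ 1, so λ ≡ 36.
  x = λ² - 14 - 31 = 1296 - 45 ≡ 21; y = λ·(14 - 21) - 38 ≡ 38. → (21, 38)

(21, 38)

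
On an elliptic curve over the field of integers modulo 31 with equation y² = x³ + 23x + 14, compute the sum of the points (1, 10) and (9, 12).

(1, 10) + (9, 12). λ = (12 - 10)/(9 - 1) ≡ 2/8 mod 31. 8⁻¹ ≡ 4 (mod 31) since 8·4 = 32 ≡ 1, so λ ≡ 8.
  x = λ² - 1 - 9 = 64 - 10 ≡ 23; y = λ·(1 - 23) - 10 ≡ 0. → (23, 0)

(23, 0)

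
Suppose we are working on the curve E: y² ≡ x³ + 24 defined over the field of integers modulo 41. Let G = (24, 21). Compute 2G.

(29, 31)

tangent at (24, 21): λ = (3·24² + 0)/(2·21) ≡ 6/1. 1⁻¹ ≡ 1 (mod 41), so λ ≡ 6·1 ≡ 6.
  x = λ² - 24 - 24 = 36 - 48 ≡ 29; y = λ·(24 - 29) - 21 ≡ 31. → (29, 31)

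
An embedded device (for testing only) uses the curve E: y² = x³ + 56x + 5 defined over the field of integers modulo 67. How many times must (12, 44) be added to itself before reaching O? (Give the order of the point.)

2P: tangent at (12, 44): λ = (3·12² + 56)/(2·44) ≡ 19/21. 21⁻¹ ≡ 16 (mod 67), so λ ≡ 19·16 ≡ 36.
  x = λ² - 12 - 12 = 1296 - 24 ≡ 66; y = λ·(12 - 66) - 44 ≡ 22. → (66, 22)
3P: (66, 22) + (12, 44). λ = (44 - 22)/(12 - 66) ≡ 22/13 mod 67. 13⁻¹ ≡ 31 (mod 67), so λ ≡ 12.
  x = λ² - 66 - 12 = 144 - 78 ≡ 66; y = λ·(66 - 66) - 22 ≡ 45. → (66, 45)
4P: (66, 45) + (12, 44). λ = (44 - 45)/(12 - 66) ≡ 66/13 mod 67. 13⁻¹ ≡ 31 (mod 67), so λ ≡ 36.
  x = λ² - 66 - 12 = 1296 - 78 ≡ 12; y = λ·(66 - 12) - 45 ≡ 23. → (12, 23)
5P: (12, 23) + (12, 44): same x and y₁ ≡ -y₂, so the sum is O.
5P = O, so the order is 5.

5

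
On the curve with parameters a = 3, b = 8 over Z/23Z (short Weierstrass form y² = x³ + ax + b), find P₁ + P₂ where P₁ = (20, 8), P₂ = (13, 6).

(22, 21)

(20, 8) + (13, 6). λ = (6 - 8)/(13 - 20) ≡ 21/16 mod 23. 16⁻¹ ≡ 13 (mod 23), so λ ≡ 20.
  x = λ² - 20 - 13 = 400 - 33 ≡ 22; y = λ·(20 - 22) - 8 ≡ 21. → (22, 21)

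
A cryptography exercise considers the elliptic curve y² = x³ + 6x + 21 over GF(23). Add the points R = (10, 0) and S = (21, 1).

(19, 18)

(10, 0) + (21, 1). λ = (1 - 0)/(21 - 10) ≡ 1/11 mod 23. 11⁻¹ ≡ 21 (mod 23) since 11·21 = 231 ≡ 1, so λ ≡ 21.
  x = λ² - 10 - 21 = 441 - 31 ≡ 19; y = λ·(10 - 19) - 0 ≡ 18. → (19, 18)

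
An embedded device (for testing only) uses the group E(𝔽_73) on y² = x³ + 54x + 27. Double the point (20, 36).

tangent at (20, 36): λ = (3·20² + 54)/(2·36) ≡ 13/72. 72⁻¹ ≡ 72 (mod 73), so λ ≡ 13·72 ≡ 60.
  x = λ² - 20 - 20 = 3600 - 40 ≡ 56; y = λ·(20 - 56) - 36 ≡ 67. → (56, 67)

(56, 67)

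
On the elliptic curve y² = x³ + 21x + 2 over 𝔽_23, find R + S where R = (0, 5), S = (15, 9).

(0, 5) + (15, 9). λ = (9 - 5)/(15 - 0) ≡ 4/15 mod 23. 15⁻¹ ≡ 20 (mod 23) since 15·20 = 300 ≡ 1, so λ ≡ 11.
  x = λ² - 0 - 15 = 121 - 15 ≡ 14; y = λ·(0 - 14) - 5 ≡ 2. → (14, 2)

(14, 2)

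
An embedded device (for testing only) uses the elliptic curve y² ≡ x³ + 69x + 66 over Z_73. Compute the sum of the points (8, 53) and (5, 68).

(12, 40)

(8, 53) + (5, 68). λ = (68 - 53)/(5 - 8) ≡ 15/70 mod 73. 70⁻¹ ≡ 24 (mod 73), so λ ≡ 68.
  x = λ² - 8 - 5 = 4624 - 13 ≡ 12; y = λ·(8 - 12) - 53 ≡ 40. → (12, 40)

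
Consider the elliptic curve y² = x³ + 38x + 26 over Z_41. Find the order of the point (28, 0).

2

2P: (28, 0) + (28, 0): same x and y₁ ≡ -y₂, so the sum is ∞.
2P = ∞, so the order is 2.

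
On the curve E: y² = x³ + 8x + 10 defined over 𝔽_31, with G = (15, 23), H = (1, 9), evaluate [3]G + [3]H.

(26, 0)

First 3G:
Repeated addition: build up to 3G.
2G: tangent at (15, 23): λ = (3·15² + 8)/(2·23) ≡ 1/15. 15⁻¹ ≡ 29 (mod 31) since 15·29 = 435 ≡ 1, so λ ≡ 1·29 ≡ 29.
  x = λ² - 15 - 15 = 841 - 30 ≡ 5; y = λ·(15 - 5) - 23 ≡ 19. → (5, 19)
3G: (5, 19) + (15, 23). λ = (23 - 19)/(15 - 5) ≡ 4/10 mod 31. 10⁻¹ ≡ 28 (mod 31) since 10·28 = 280 ≡ 1, so λ ≡ 19.
  x = λ² - 5 - 15 = 361 - 20 ≡ 0; y = λ·(5 - 0) - 19 ≡ 14. → (0, 14)
3G = (0, 14).
Next 3H:
Repeated addition: build up to 3H.
2H: tangent at (1, 9): λ = (3·1² + 8)/(2·9) ≡ 11/18. 18⁻¹ ≡ 19 (mod 31) since 18·19 = 342 ≡ 1, so λ ≡ 11·19 ≡ 23.
  x = λ² - 1 - 1 = 529 - 2 ≡ 0; y = λ·(1 - 0) - 9 ≡ 14. → (0, 14)
3H: (0, 14) + (1, 9). λ = (9 - 14)/(1 - 0) ≡ 26/1 mod 31. 1⁻¹ ≡ 1 (mod 31), so λ ≡ 26.
  x = λ² - 0 - 1 = 676 - 1 ≡ 24; y = λ·(0 - 24) - 14 ≡ 13. → (24, 13)
3H = (24, 13).
Finally 3G + 3H:
(0, 14) + (24, 13). λ = (13 - 14)/(24 - 0) ≡ 30/24 mod 31. 24⁻¹ ≡ 22 (mod 31), so λ ≡ 9.
  x = λ² - 0 - 24 = 81 - 24 ≡ 26; y = λ·(0 - 26) - 14 ≡ 0. → (26, 0)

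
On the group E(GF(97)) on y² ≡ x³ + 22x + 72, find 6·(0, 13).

Write G = (0, 13).
Double-and-add on 6 = (110)₂. Start with G = (0, 13) for the leading 1-bit.
double: tangent at (0, 13): λ = (3·0² + 22)/(2·13) ≡ 22/26. 26⁻¹ ≡ 56 (mod 97) since 26·56 = 1456 ≡ 1, so λ ≡ 22·56 ≡ 68.
  x = λ² - 0 - 0 = 4624 - 0 ≡ 65; y = λ·(0 - 65) - 13 ≡ 29. → (65, 29)
add G: (65, 29) + (0, 13). λ = (13 - 29)/(0 - 65) ≡ 81/32 mod 97. 32⁻¹ ≡ 94 (mod 97) since 32·94 = 3008 ≡ 1, so λ ≡ 48.
  x = λ² - 65 - 0 = 2304 - 65 ≡ 8; y = λ·(65 - 8) - 29 ≡ 88. → (8, 88)
double: tangent at (8, 88): λ = (3·8² + 22)/(2·88) ≡ 20/79. 79⁻¹ ≡ 70 (mod 97), so λ ≡ 20·70 ≡ 42.
  x = λ² - 8 - 8 = 1764 - 16 ≡ 2; y = λ·(8 - 2) - 88 ≡ 67. → (2, 67)

(2, 67)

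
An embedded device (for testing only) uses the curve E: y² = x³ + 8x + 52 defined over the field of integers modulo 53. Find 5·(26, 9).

Write Q = (26, 9).
Repeated addition: build up to 5Q.
2Q: tangent at (26, 9): λ = (3·26² + 8)/(2·9) ≡ 22/18. 18⁻¹ ≡ 3 (mod 53), so λ ≡ 22·3 ≡ 13.
  x = λ² - 26 - 26 = 169 - 52 ≡ 11; y = λ·(26 - 11) - 9 ≡ 27. → (11, 27)
3Q: (11, 27) + (26, 9). λ = (9 - 27)/(26 - 11) ≡ 35/15 mod 53. 15⁻¹ ≡ 46 (mod 53), so λ ≡ 20.
  x = λ² - 11 - 26 = 400 - 37 ≡ 45; y = λ·(11 - 45) - 27 ≡ 35. → (45, 35)
4Q: (45, 35) + (26, 9). λ = (9 - 35)/(26 - 45) ≡ 27/34 mod 53. 34⁻¹ ≡ 39 (mod 53) since 34·39 = 1326 ≡ 1, so λ ≡ 46.
  x = λ² - 45 - 26 = 2116 - 71 ≡ 31; y = λ·(45 - 31) - 35 ≡ 26. → (31, 26)
5Q: (31, 26) + (26, 9). λ = (9 - 26)/(26 - 31) ≡ 36/48 mod 53. 48⁻¹ ≡ 21 (mod 53), so λ ≡ 14.
  x = λ² - 31 - 26 = 196 - 57 ≡ 33; y = λ·(31 - 33) - 26 ≡ 52. → (33, 52)

(33, 52)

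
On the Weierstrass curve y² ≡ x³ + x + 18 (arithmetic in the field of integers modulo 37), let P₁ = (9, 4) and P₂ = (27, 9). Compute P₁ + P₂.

(9, 4) + (27, 9). λ = (9 - 4)/(27 - 9) ≡ 5/18 mod 37. 18⁻¹ ≡ 35 (mod 37) since 18·35 = 630 ≡ 1, so λ ≡ 27.
  x = λ² - 9 - 27 = 729 - 36 ≡ 27; y = λ·(9 - 27) - 4 ≡ 28. → (27, 28)

(27, 28)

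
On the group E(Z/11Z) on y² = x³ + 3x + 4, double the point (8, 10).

tangent at (8, 10): λ = (3·8² + 3)/(2·10) ≡ 8/9. 9⁻¹ ≡ 5 (mod 11), so λ ≡ 8·5 ≡ 7.
  x = λ² - 8 - 8 = 49 - 16 ≡ 0; y = λ·(8 - 0) - 10 ≡ 2. → (0, 2)

(0, 2)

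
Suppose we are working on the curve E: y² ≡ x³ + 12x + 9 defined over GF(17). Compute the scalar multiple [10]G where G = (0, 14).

Double-and-add on 10 = (1010)₂. Start with G = (0, 14) for the leading 1-bit.
double: tangent at (0, 14): λ = (3·0² + 12)/(2·14) ≡ 12/11. 11⁻¹ ≡ 14 (mod 17) since 11·14 = 154 ≡ 1, so λ ≡ 12·14 ≡ 15.
  x = λ² - 0 - 0 = 225 - 0 ≡ 4; y = λ·(0 - 4) - 14 ≡ 11. → (4, 11)
double: tangent at (4, 11): λ = (3·4² + 12)/(2·11) ≡ 9/5. 5⁻¹ ≡ 7 (mod 17), so λ ≡ 9·7 ≡ 12.
  x = λ² - 4 - 4 = 144 - 8 ≡ 0; y = λ·(4 - 0) - 11 ≡ 3. → (0, 3)
add G: (0, 3) + (0, 14): same x and y₁ ≡ -y₂, so the sum is 𝒪.
double: 𝒪 + 𝒪 = 𝒪 (identity).

O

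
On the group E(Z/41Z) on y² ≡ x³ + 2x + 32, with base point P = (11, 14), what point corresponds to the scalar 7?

(29, 24)

Double-and-add on 7 = (111)₂. Start with P = (11, 14) for the leading 1-bit.
double: tangent at (11, 14): λ = (3·11² + 2)/(2·14) ≡ 37/28. 28⁻¹ ≡ 22 (mod 41) since 28·22 = 616 ≡ 1, so λ ≡ 37·22 ≡ 35.
  x = λ² - 11 - 11 = 1225 - 22 ≡ 14; y = λ·(11 - 14) - 14 ≡ 4. → (14, 4)
add P: (14, 4) + (11, 14). λ = (14 - 4)/(11 - 14) ≡ 10/38 mod 41. 38⁻¹ ≡ 27 (mod 41), so λ ≡ 24.
  x = λ² - 14 - 11 = 576 - 25 ≡ 18; y = λ·(14 - 18) - 4 ≡ 23. → (18, 23)
double: tangent at (18, 23): λ = (3·18² + 2)/(2·23) ≡ 31/5. 5⁻¹ ≡ 33 (mod 41), so λ ≡ 31·33 ≡ 39.
  x = λ² - 18 - 18 = 1521 - 36 ≡ 9; y = λ·(18 - 9) - 23 ≡ 0. → (9, 0)
add P: (9, 0) + (11, 14). λ = (14 - 0)/(11 - 9) ≡ 14/2 mod 41. 2⁻¹ ≡ 21 (mod 41) since 2·21 = 42 ≡ 1, so λ ≡ 7.
  x = λ² - 9 - 11 = 49 - 20 ≡ 29; y = λ·(9 - 29) - 0 ≡ 24. → (29, 24)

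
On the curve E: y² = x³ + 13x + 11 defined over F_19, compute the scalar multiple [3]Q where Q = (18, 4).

Repeated addition: build up to 3Q.
2Q: tangent at (18, 4): λ = (3·18² + 13)/(2·4) ≡ 16/8. 8⁻¹ ≡ 12 (mod 19), so λ ≡ 16·12 ≡ 2.
  x = λ² - 18 - 18 = 4 - 36 ≡ 6; y = λ·(18 - 6) - 4 ≡ 1. → (6, 1)
3Q: (6, 1) + (18, 4). λ = (4 - 1)/(18 - 6) ≡ 3/12 mod 19. 12⁻¹ ≡ 8 (mod 19) since 12·8 = 96 ≡ 1, so λ ≡ 5.
  x = λ² - 6 - 18 = 25 - 24 ≡ 1; y = λ·(6 - 1) - 1 ≡ 5. → (1, 5)

(1, 5)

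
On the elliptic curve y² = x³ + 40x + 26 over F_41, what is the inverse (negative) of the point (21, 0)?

-(21, 0) = (21, -0 mod 41) = (21, 0).

(21, 0)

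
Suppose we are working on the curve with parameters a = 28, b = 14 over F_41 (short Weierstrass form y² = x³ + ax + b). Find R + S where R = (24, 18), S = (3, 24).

(24, 18) + (3, 24). λ = (24 - 18)/(3 - 24) ≡ 6/20 mod 41. 20⁻¹ ≡ 39 (mod 41), so λ ≡ 29.
  x = λ² - 24 - 3 = 841 - 27 ≡ 35; y = λ·(24 - 35) - 18 ≡ 32. → (35, 32)

(35, 32)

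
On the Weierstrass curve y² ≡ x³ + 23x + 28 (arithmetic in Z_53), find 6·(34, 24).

(44, 24)

Write G = (34, 24).
Double-and-add on 6 = (110)₂. Start with G = (34, 24) for the leading 1-bit.
double: tangent at (34, 24): λ = (3·34² + 23)/(2·24) ≡ 46/48. 48⁻¹ ≡ 21 (mod 53), so λ ≡ 46·21 ≡ 12.
  x = λ² - 34 - 34 = 144 - 68 ≡ 23; y = λ·(34 - 23) - 24 ≡ 2. → (23, 2)
add G: (23, 2) + (34, 24). λ = (24 - 2)/(34 - 23) ≡ 22/11 mod 53. 11⁻¹ ≡ 29 (mod 53), so λ ≡ 2.
  x = λ² - 23 - 34 = 4 - 57 ≡ 0; y = λ·(23 - 0) - 2 ≡ 44. → (0, 44)
double: tangent at (0, 44): λ = (3·0² + 23)/(2·44) ≡ 23/35. 35⁻¹ ≡ 50 (mod 53) since 35·50 = 1750 ≡ 1, so λ ≡ 23·50 ≡ 37.
  x = λ² - 0 - 0 = 1369 - 0 ≡ 44; y = λ·(0 - 44) - 44 ≡ 24. → (44, 24)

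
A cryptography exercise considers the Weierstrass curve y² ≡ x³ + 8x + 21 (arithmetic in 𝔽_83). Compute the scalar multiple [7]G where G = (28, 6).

O

Repeated addition: build up to 7G.
2G: tangent at (28, 6): λ = (3·28² + 8)/(2·6) ≡ 36/12. 12⁻¹ ≡ 7 (mod 83), so λ ≡ 36·7 ≡ 3.
  x = λ² - 28 - 28 = 9 - 56 ≡ 36; y = λ·(28 - 36) - 6 ≡ 53. → (36, 53)
3G: (36, 53) + (28, 6). λ = (6 - 53)/(28 - 36) ≡ 36/75 mod 83. 75⁻¹ ≡ 31 (mod 83), so λ ≡ 37.
  x = λ² - 36 - 28 = 1369 - 64 ≡ 60; y = λ·(36 - 60) - 53 ≡ 55. → (60, 55)
4G: (60, 55) + (28, 6). λ = (6 - 55)/(28 - 60) ≡ 34/51 mod 83. 51⁻¹ ≡ 70 (mod 83) since 51·70 = 3570 ≡ 1, so λ ≡ 56.
  x = λ² - 60 - 28 = 3136 - 88 ≡ 60; y = λ·(60 - 60) - 55 ≡ 28. → (60, 28)
5G: (60, 28) + (28, 6). λ = (6 - 28)/(28 - 60) ≡ 61/51 mod 83. 51⁻¹ ≡ 70 (mod 83) since 51·70 = 3570 ≡ 1, so λ ≡ 37.
  x = λ² - 60 - 28 = 1369 - 88 ≡ 36; y = λ·(60 - 36) - 28 ≡ 30. → (36, 30)
6G: (36, 30) + (28, 6). λ = (6 - 30)/(28 - 36) ≡ 59/75 mod 83. 75⁻¹ ≡ 31 (mod 83), so λ ≡ 3.
  x = λ² - 36 - 28 = 9 - 64 ≡ 28; y = λ·(36 - 28) - 30 ≡ 77. → (28, 77)
7G: (28, 77) + (28, 6): same x and y₁ ≡ -y₂, so the sum is O.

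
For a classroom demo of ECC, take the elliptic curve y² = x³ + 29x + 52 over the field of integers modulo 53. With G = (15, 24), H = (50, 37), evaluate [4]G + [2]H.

(16, 1)

First 4G:
Repeated addition: build up to 4G.
2G: tangent at (15, 24): λ = (3·15² + 29)/(2·24) ≡ 15/48. 48⁻¹ ≡ 21 (mod 53), so λ ≡ 15·21 ≡ 50.
  x = λ² - 15 - 15 = 2500 - 30 ≡ 32; y = λ·(15 - 32) - 24 ≡ 27. → (32, 27)
3G: (32, 27) + (15, 24). λ = (24 - 27)/(15 - 32) ≡ 50/36 mod 53. 36⁻¹ ≡ 28 (mod 53) since 36·28 = 1008 ≡ 1, so λ ≡ 22.
  x = λ² - 32 - 15 = 484 - 47 ≡ 13; y = λ·(32 - 13) - 27 ≡ 20. → (13, 20)
4G: (13, 20) + (15, 24). λ = (24 - 20)/(15 - 13) ≡ 4/2 mod 53. 2⁻¹ ≡ 27 (mod 53) since 2·27 = 54 ≡ 1, so λ ≡ 2.
  x = λ² - 13 - 15 = 4 - 28 ≡ 29; y = λ·(13 - 29) - 20 ≡ 1. → (29, 1)
4G = (29, 1).
Next 2H:
Repeated addition: build up to 2H.
2H: tangent at (50, 37): λ = (3·50² + 29)/(2·37) ≡ 3/21. 21⁻¹ ≡ 48 (mod 53) since 21·48 = 1008 ≡ 1, so λ ≡ 3·48 ≡ 38.
  x = λ² - 50 - 50 = 1444 - 100 ≡ 19; y = λ·(50 - 19) - 37 ≡ 28. → (19, 28)
2H = (19, 28).
Finally 4G + 2H:
(29, 1) + (19, 28). λ = (28 - 1)/(19 - 29) ≡ 27/43 mod 53. 43⁻¹ ≡ 37 (mod 53) since 43·37 = 1591 ≡ 1, so λ ≡ 45.
  x = λ² - 29 - 19 = 2025 - 48 ≡ 16; y = λ·(29 - 16) - 1 ≡ 1. → (16, 1)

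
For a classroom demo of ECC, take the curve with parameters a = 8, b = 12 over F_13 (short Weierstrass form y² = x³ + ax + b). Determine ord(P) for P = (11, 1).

8

2P: tangent at (11, 1): λ = (3·11² + 8)/(2·1) ≡ 7/2. 2⁻¹ ≡ 7 (mod 13) since 2·7 = 14 ≡ 1, so λ ≡ 7·7 ≡ 10.
  x = λ² - 11 - 11 = 100 - 22 ≡ 0; y = λ·(11 - 0) - 1 ≡ 5. → (0, 5)
3P: (0, 5) + (11, 1). λ = (1 - 5)/(11 - 0) ≡ 9/11 mod 13. 11⁻¹ ≡ 6 (mod 13) since 11·6 = 66 ≡ 1, so λ ≡ 2.
  x = λ² - 0 - 11 = 4 - 11 ≡ 6; y = λ·(0 - 6) - 5 ≡ 9. → (6, 9)
4P: (6, 9) + (11, 1). λ = (1 - 9)/(11 - 6) ≡ 5/5 mod 13. 5⁻¹ ≡ 8 (mod 13), so λ ≡ 1.
  x = λ² - 6 - 11 = 1 - 17 ≡ 10; y = λ·(6 - 10) - 9 ≡ 0. → (10, 0)
5P: (10, 0) + (11, 1). λ = (1 - 0)/(11 - 10) ≡ 1/1 mod 13. 1⁻¹ ≡ 1 (mod 13), so λ ≡ 1.
  x = λ² - 10 - 11 = 1 - 21 ≡ 6; y = λ·(10 - 6) - 0 ≡ 4. → (6, 4)
6P: (6, 4) + (11, 1). λ = (1 - 4)/(11 - 6) ≡ 10/5 mod 13. 5⁻¹ ≡ 8 (mod 13) since 5·8 = 40 ≡ 1, so λ ≡ 2.
  x = λ² - 6 - 11 = 4 - 17 ≡ 0; y = λ·(6 - 0) - 4 ≡ 8. → (0, 8)
7P: (0, 8) + (11, 1). λ = (1 - 8)/(11 - 0) ≡ 6/11 mod 13. 11⁻¹ ≡ 6 (mod 13), so λ ≡ 10.
  x = λ² - 0 - 11 = 100 - 11 ≡ 11; y = λ·(0 - 11) - 8 ≡ 12. → (11, 12)
8P: (11, 12) + (11, 1): same x and y₁ ≡ -y₂, so the sum is O.
8P = O, so the order is 8.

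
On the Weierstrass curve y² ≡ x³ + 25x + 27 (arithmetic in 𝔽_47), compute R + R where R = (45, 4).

(32, 15)

tangent at (45, 4): λ = (3·45² + 25)/(2·4) ≡ 37/8. 8⁻¹ ≡ 6 (mod 47), so λ ≡ 37·6 ≡ 34.
  x = λ² - 45 - 45 = 1156 - 90 ≡ 32; y = λ·(45 - 32) - 4 ≡ 15. → (32, 15)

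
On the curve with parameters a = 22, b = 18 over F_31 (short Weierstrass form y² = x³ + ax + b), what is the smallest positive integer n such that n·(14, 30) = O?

2P: tangent at (14, 30): λ = (3·14² + 22)/(2·30) ≡ 21/29. 29⁻¹ ≡ 15 (mod 31), so λ ≡ 21·15 ≡ 5.
  x = λ² - 14 - 14 = 25 - 28 ≡ 28; y = λ·(14 - 28) - 30 ≡ 24. → (28, 24)
3P: (28, 24) + (14, 30). λ = (30 - 24)/(14 - 28) ≡ 6/17 mod 31. 17⁻¹ ≡ 11 (mod 31), so λ ≡ 4.
  x = λ² - 28 - 14 = 16 - 42 ≡ 5; y = λ·(28 - 5) - 24 ≡ 6. → (5, 6)
4P: (5, 6) + (14, 30). λ = (30 - 6)/(14 - 5) ≡ 24/9 mod 31. 9⁻¹ ≡ 7 (mod 31), so λ ≡ 13.
  x = λ² - 5 - 14 = 169 - 19 ≡ 26; y = λ·(5 - 26) - 6 ≡ 0. → (26, 0)
5P: (26, 0) + (14, 30). λ = (30 - 0)/(14 - 26) ≡ 30/19 mod 31. 19⁻¹ ≡ 18 (mod 31) since 19·18 = 342 ≡ 1, so λ ≡ 13.
  x = λ² - 26 - 14 = 169 - 40 ≡ 5; y = λ·(26 - 5) - 0 ≡ 25. → (5, 25)
6P: (5, 25) + (14, 30). λ = (30 - 25)/(14 - 5) ≡ 5/9 mod 31. 9⁻¹ ≡ 7 (mod 31), so λ ≡ 4.
  x = λ² - 5 - 14 = 16 - 19 ≡ 28; y = λ·(5 - 28) - 25 ≡ 7. → (28, 7)
7P: (28, 7) + (14, 30). λ = (30 - 7)/(14 - 28) ≡ 23/17 mod 31. 17⁻¹ ≡ 11 (mod 31), so λ ≡ 5.
  x = λ² - 28 - 14 = 25 - 42 ≡ 14; y = λ·(28 - 14) - 7 ≡ 1. → (14, 1)
8P: (14, 1) + (14, 30): same x and y₁ ≡ -y₂, so the sum is O.
8P = O, so the order is 8.

8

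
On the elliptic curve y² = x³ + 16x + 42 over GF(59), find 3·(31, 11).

(25, 14)

Write P = (31, 11).
Repeated addition: build up to 3P.
2P: tangent at (31, 11): λ = (3·31² + 16)/(2·11) ≡ 8/22. 22⁻¹ ≡ 51 (mod 59) since 22·51 = 1122 ≡ 1, so λ ≡ 8·51 ≡ 54.
  x = λ² - 31 - 31 = 2916 - 62 ≡ 22; y = λ·(31 - 22) - 11 ≡ 3. → (22, 3)
3P: (22, 3) + (31, 11). λ = (11 - 3)/(31 - 22) ≡ 8/9 mod 59. 9⁻¹ ≡ 46 (mod 59) since 9·46 = 414 ≡ 1, so λ ≡ 14.
  x = λ² - 22 - 31 = 196 - 53 ≡ 25; y = λ·(22 - 25) - 3 ≡ 14. → (25, 14)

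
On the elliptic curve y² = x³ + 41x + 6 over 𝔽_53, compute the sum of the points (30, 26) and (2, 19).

(31, 40)

(30, 26) + (2, 19). λ = (19 - 26)/(2 - 30) ≡ 46/25 mod 53. 25⁻¹ ≡ 17 (mod 53), so λ ≡ 40.
  x = λ² - 30 - 2 = 1600 - 32 ≡ 31; y = λ·(30 - 31) - 26 ≡ 40. → (31, 40)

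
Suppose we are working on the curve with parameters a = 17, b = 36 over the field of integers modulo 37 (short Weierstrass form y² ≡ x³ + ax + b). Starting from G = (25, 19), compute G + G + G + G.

(2, 2)

Repeated addition: build up to 4G.
2G: tangent at (25, 19): λ = (3·25² + 17)/(2·19) ≡ 5/1. 1⁻¹ ≡ 1 (mod 37), so λ ≡ 5·1 ≡ 5.
  x = λ² - 25 - 25 = 25 - 50 ≡ 12; y = λ·(25 - 12) - 19 ≡ 9. → (12, 9)
3G: (12, 9) + (25, 19). λ = (19 - 9)/(25 - 12) ≡ 10/13 mod 37. 13⁻¹ ≡ 20 (mod 37) since 13·20 = 260 ≡ 1, so λ ≡ 15.
  x = λ² - 12 - 25 = 225 - 37 ≡ 3; y = λ·(12 - 3) - 9 ≡ 15. → (3, 15)
4G: (3, 15) + (25, 19). λ = (19 - 15)/(25 - 3) ≡ 4/22 mod 37. 22⁻¹ ≡ 32 (mod 37), so λ ≡ 17.
  x = λ² - 3 - 25 = 289 - 28 ≡ 2; y = λ·(3 - 2) - 15 ≡ 2. → (2, 2)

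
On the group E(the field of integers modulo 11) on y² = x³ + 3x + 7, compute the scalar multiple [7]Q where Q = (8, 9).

Double-and-add on 7 = (111)₂. Start with Q = (8, 9) for the leading 1-bit.
double: tangent at (8, 9): λ = (3·8² + 3)/(2·9) ≡ 8/7. 7⁻¹ ≡ 8 (mod 11) since 7·8 = 56 ≡ 1, so λ ≡ 8·8 ≡ 9.
  x = λ² - 8 - 8 = 81 - 16 ≡ 10; y = λ·(8 - 10) - 9 ≡ 6. → (10, 6)
add Q: (10, 6) + (8, 9). λ = (9 - 6)/(8 - 10) ≡ 3/9 mod 11. 9⁻¹ ≡ 5 (mod 11), so λ ≡ 4.
  x = λ² - 10 - 8 = 16 - 18 ≡ 9; y = λ·(10 - 9) - 6 ≡ 9. → (9, 9)
double: tangent at (9, 9): λ = (3·9² + 3)/(2·9) ≡ 4/7. 7⁻¹ ≡ 8 (mod 11), so λ ≡ 4·8 ≡ 10.
  x = λ² - 9 - 9 = 100 - 18 ≡ 5; y = λ·(9 - 5) - 9 ≡ 9. → (5, 9)
add Q: (5, 9) + (8, 9). λ = (9 - 9)/(8 - 5) ≡ 0/3 mod 11. 3⁻¹ ≡ 4 (mod 11) since 3·4 = 12 ≡ 1, so λ ≡ 0.
  x = λ² - 5 - 8 = 0 - 13 ≡ 9; y = λ·(5 - 9) - 9 ≡ 2. → (9, 2)

(9, 2)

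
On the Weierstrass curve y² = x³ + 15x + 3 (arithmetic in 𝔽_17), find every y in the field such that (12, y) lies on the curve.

none

x³ + 15x + 3 = 1911 ≡ 7 (mod 17).
7 is a non-residue mod 17; no y exists.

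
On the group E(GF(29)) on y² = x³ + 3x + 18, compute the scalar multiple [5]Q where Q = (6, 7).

Double-and-add on 5 = (101)₂. Start with Q = (6, 7) for the leading 1-bit.
double: tangent at (6, 7): λ = (3·6² + 3)/(2·7) ≡ 24/14. 14⁻¹ ≡ 27 (mod 29) since 14·27 = 378 ≡ 1, so λ ≡ 24·27 ≡ 10.
  x = λ² - 6 - 6 = 100 - 12 ≡ 1; y = λ·(6 - 1) - 7 ≡ 14. → (1, 14)
double: tangent at (1, 14): λ = (3·1² + 3)/(2·14) ≡ 6/28. 28⁻¹ ≡ 28 (mod 29) since 28·28 = 784 ≡ 1, so λ ≡ 6·28 ≡ 23.
  x = λ² - 1 - 1 = 529 - 2 ≡ 5; y = λ·(1 - 5) - 14 ≡ 10. → (5, 10)
add Q: (5, 10) + (6, 7). λ = (7 - 10)/(6 - 5) ≡ 26/1 mod 29. 1⁻¹ ≡ 1 (mod 29) since 1·1 = 1 ≡ 1, so λ ≡ 26.
  x = λ² - 5 - 6 = 676 - 11 ≡ 27; y = λ·(5 - 27) - 10 ≡ 27. → (27, 27)

(27, 27)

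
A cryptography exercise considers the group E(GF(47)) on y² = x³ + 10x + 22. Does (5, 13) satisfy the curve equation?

y² = 13² ≡ 28; x³ + 10x + 22 = 197 ≡ 9 (mod 47). 28 ≠ 9.

no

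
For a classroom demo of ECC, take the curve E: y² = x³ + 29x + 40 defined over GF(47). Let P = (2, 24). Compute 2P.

(32, 15)

tangent at (2, 24): λ = (3·2² + 29)/(2·24) ≡ 41/1. 1⁻¹ ≡ 1 (mod 47) since 1·1 = 1 ≡ 1, so λ ≡ 41·1 ≡ 41.
  x = λ² - 2 - 2 = 1681 - 4 ≡ 32; y = λ·(2 - 32) - 24 ≡ 15. → (32, 15)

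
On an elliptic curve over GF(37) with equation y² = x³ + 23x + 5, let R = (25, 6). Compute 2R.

tangent at (25, 6): λ = (3·25² + 23)/(2·6) ≡ 11/12. 12⁻¹ ≡ 34 (mod 37) since 12·34 = 408 ≡ 1, so λ ≡ 11·34 ≡ 4.
  x = λ² - 25 - 25 = 16 - 50 ≡ 3; y = λ·(25 - 3) - 6 ≡ 8. → (3, 8)

(3, 8)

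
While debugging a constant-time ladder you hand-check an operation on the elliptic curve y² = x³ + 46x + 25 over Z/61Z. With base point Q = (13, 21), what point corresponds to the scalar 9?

(43, 21)

Repeated addition: build up to 9Q.
2Q: tangent at (13, 21): λ = (3·13² + 46)/(2·21) ≡ 4/42. 42⁻¹ ≡ 16 (mod 61), so λ ≡ 4·16 ≡ 3.
  x = λ² - 13 - 13 = 9 - 26 ≡ 44; y = λ·(13 - 44) - 21 ≡ 8. → (44, 8)
3Q: (44, 8) + (13, 21). λ = (21 - 8)/(13 - 44) ≡ 13/30 mod 61. 30⁻¹ ≡ 59 (mod 61) since 30·59 = 1770 ≡ 1, so λ ≡ 35.
  x = λ² - 44 - 13 = 1225 - 57 ≡ 9; y = λ·(44 - 9) - 8 ≡ 58. → (9, 58)
4Q: (9, 58) + (13, 21). λ = (21 - 58)/(13 - 9) ≡ 24/4 mod 61. 4⁻¹ ≡ 46 (mod 61), so λ ≡ 6.
  x = λ² - 9 - 13 = 36 - 22 ≡ 14; y = λ·(9 - 14) - 58 ≡ 34. → (14, 34)
5Q: (14, 34) + (13, 21). λ = (21 - 34)/(13 - 14) ≡ 48/60 mod 61. 60⁻¹ ≡ 60 (mod 61), so λ ≡ 13.
  x = λ² - 14 - 13 = 169 - 27 ≡ 20; y = λ·(14 - 20) - 34 ≡ 10. → (20, 10)
6Q: (20, 10) + (13, 21). λ = (21 - 10)/(13 - 20) ≡ 11/54 mod 61. 54⁻¹ ≡ 26 (mod 61) since 54·26 = 1404 ≡ 1, so λ ≡ 42.
  x = λ² - 20 - 13 = 1764 - 33 ≡ 23; y = λ·(20 - 23) - 10 ≡ 47. → (23, 47)
7Q: (23, 47) + (13, 21). λ = (21 - 47)/(13 - 23) ≡ 35/51 mod 61. 51⁻¹ ≡ 6 (mod 61) since 51·6 = 306 ≡ 1, so λ ≡ 27.
  x = λ² - 23 - 13 = 729 - 36 ≡ 22; y = λ·(23 - 22) - 47 ≡ 41. → (22, 41)
8Q: (22, 41) + (13, 21). λ = (21 - 41)/(13 - 22) ≡ 41/52 mod 61. 52⁻¹ ≡ 27 (mod 61), so λ ≡ 9.
  x = λ² - 22 - 13 = 81 - 35 ≡ 46; y = λ·(22 - 46) - 41 ≡ 48. → (46, 48)
9Q: (46, 48) + (13, 21). λ = (21 - 48)/(13 - 46) ≡ 34/28 mod 61. 28⁻¹ ≡ 24 (mod 61) since 28·24 = 672 ≡ 1, so λ ≡ 23.
  x = λ² - 46 - 13 = 529 - 59 ≡ 43; y = λ·(46 - 43) - 48 ≡ 21. → (43, 21)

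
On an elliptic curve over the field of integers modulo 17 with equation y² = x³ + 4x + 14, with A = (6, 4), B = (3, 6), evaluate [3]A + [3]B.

First 3A:
Repeated addition: build up to 3A.
2A: tangent at (6, 4): λ = (3·6² + 4)/(2·4) ≡ 10/8. 8⁻¹ ≡ 15 (mod 17) since 8·15 = 120 ≡ 1, so λ ≡ 10·15 ≡ 14.
  x = λ² - 6 - 6 = 196 - 12 ≡ 14; y = λ·(6 - 14) - 4 ≡ 3. → (14, 3)
3A: (14, 3) + (6, 4). λ = (4 - 3)/(6 - 14) ≡ 1/9 mod 17. 9⁻¹ ≡ 2 (mod 17) since 9·2 = 18 ≡ 1, so λ ≡ 2.
  x = λ² - 14 - 6 = 4 - 20 ≡ 1; y = λ·(14 - 1) - 3 ≡ 6. → (1, 6)
3A = (1, 6).
Next 3B:
Repeated addition: build up to 3B.
2B: tangent at (3, 6): λ = (3·3² + 4)/(2·6) ≡ 14/12. 12⁻¹ ≡ 10 (mod 17), so λ ≡ 14·10 ≡ 4.
  x = λ² - 3 - 3 = 16 - 6 ≡ 10; y = λ·(3 - 10) - 6 ≡ 0. → (10, 0)
3B: (10, 0) + (3, 6). λ = (6 - 0)/(3 - 10) ≡ 6/10 mod 17. 10⁻¹ ≡ 12 (mod 17), so λ ≡ 4.
  x = λ² - 10 - 3 = 16 - 13 ≡ 3; y = λ·(10 - 3) - 0 ≡ 11. → (3, 11)
3B = (3, 11).
Finally 3A + 3B:
(1, 6) + (3, 11). λ = (11 - 6)/(3 - 1) ≡ 5/2 mod 17. 2⁻¹ ≡ 9 (mod 17), so λ ≡ 11.
  x = λ² - 1 - 3 = 121 - 4 ≡ 15; y = λ·(1 - 15) - 6 ≡ 10. → (15, 10)

(15, 10)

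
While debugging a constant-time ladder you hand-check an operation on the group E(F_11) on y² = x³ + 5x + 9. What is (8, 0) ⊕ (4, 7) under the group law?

(8, 0) + (4, 7). λ = (7 - 0)/(4 - 8) ≡ 7/7 mod 11. 7⁻¹ ≡ 8 (mod 11) since 7·8 = 56 ≡ 1, so λ ≡ 1.
  x = λ² - 8 - 4 = 1 - 12 ≡ 0; y = λ·(8 - 0) - 0 ≡ 8. → (0, 8)

(0, 8)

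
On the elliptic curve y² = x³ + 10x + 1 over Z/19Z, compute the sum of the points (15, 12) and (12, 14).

(15, 12) + (12, 14). λ = (14 - 12)/(12 - 15) ≡ 2/16 mod 19. 16⁻¹ ≡ 6 (mod 19), so λ ≡ 12.
  x = λ² - 15 - 12 = 144 - 27 ≡ 3; y = λ·(15 - 3) - 12 ≡ 18. → (3, 18)

(3, 18)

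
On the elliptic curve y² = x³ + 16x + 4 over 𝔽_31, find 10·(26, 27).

(0, 29)

Write P = (26, 27).
Repeated addition: build up to 10P.
2P: tangent at (26, 27): λ = (3·26² + 16)/(2·27) ≡ 29/23. 23⁻¹ ≡ 27 (mod 31), so λ ≡ 29·27 ≡ 8.
  x = λ² - 26 - 26 = 64 - 52 ≡ 12; y = λ·(26 - 12) - 27 ≡ 23. → (12, 23)
3P: (12, 23) + (26, 27). λ = (27 - 23)/(26 - 12) ≡ 4/14 mod 31. 14⁻¹ ≡ 20 (mod 31) since 14·20 = 280 ≡ 1, so λ ≡ 18.
  x = λ² - 12 - 26 = 324 - 38 ≡ 7; y = λ·(12 - 7) - 23 ≡ 5. → (7, 5)
4P: (7, 5) + (26, 27). λ = (27 - 5)/(26 - 7) ≡ 22/19 mod 31. 19⁻¹ ≡ 18 (mod 31), so λ ≡ 24.
  x = λ² - 7 - 26 = 576 - 33 ≡ 16; y = λ·(7 - 16) - 5 ≡ 27. → (16, 27)
5P: (16, 27) + (26, 27). λ = (27 - 27)/(26 - 16) ≡ 0/10 mod 31. 10⁻¹ ≡ 28 (mod 31), so λ ≡ 0.
  x = λ² - 16 - 26 = 0 - 42 ≡ 20; y = λ·(16 - 20) - 27 ≡ 4. → (20, 4)
6P: (20, 4) + (26, 27). λ = (27 - 4)/(26 - 20) ≡ 23/6 mod 31. 6⁻¹ ≡ 26 (mod 31) since 6·26 = 156 ≡ 1, so λ ≡ 9.
  x = λ² - 20 - 26 = 81 - 46 ≡ 4; y = λ·(20 - 4) - 4 ≡ 16. → (4, 16)
7P: (4, 16) + (26, 27). λ = (27 - 16)/(26 - 4) ≡ 11/22 mod 31. 22⁻¹ ≡ 24 (mod 31), so λ ≡ 16.
  x = λ² - 4 - 26 = 256 - 30 ≡ 9; y = λ·(4 - 9) - 16 ≡ 28. → (9, 28)
8P: (9, 28) + (26, 27). λ = (27 - 28)/(26 - 9) ≡ 30/17 mod 31. 17⁻¹ ≡ 11 (mod 31), so λ ≡ 20.
  x = λ² - 9 - 26 = 400 - 35 ≡ 24; y = λ·(9 - 24) - 28 ≡ 13. → (24, 13)
9P: (24, 13) + (26, 27). λ = (27 - 13)/(26 - 24) ≡ 14/2 mod 31. 2⁻¹ ≡ 16 (mod 31) since 2·16 = 32 ≡ 1, so λ ≡ 7.
  x = λ² - 24 - 26 = 49 - 50 ≡ 30; y = λ·(24 - 30) - 13 ≡ 7. → (30, 7)
10P: (30, 7) + (26, 27). λ = (27 - 7)/(26 - 30) ≡ 20/27 mod 31. 27⁻¹ ≡ 23 (mod 31) since 27·23 = 621 ≡ 1, so λ ≡ 26.
  x = λ² - 30 - 26 = 676 - 56 ≡ 0; y = λ·(30 - 0) - 7 ≡ 29. → (0, 29)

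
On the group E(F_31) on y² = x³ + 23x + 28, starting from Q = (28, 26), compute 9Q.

Repeated addition: build up to 9Q.
2Q: tangent at (28, 26): λ = (3·28² + 23)/(2·26) ≡ 19/21. 21⁻¹ ≡ 3 (mod 31) since 21·3 = 63 ≡ 1, so λ ≡ 19·3 ≡ 26.
  x = λ² - 28 - 28 = 676 - 56 ≡ 0; y = λ·(28 - 0) - 26 ≡ 20. → (0, 20)
3Q: (0, 20) + (28, 26). λ = (26 - 20)/(28 - 0) ≡ 6/28 mod 31. 28⁻¹ ≡ 10 (mod 31), so λ ≡ 29.
  x = λ² - 0 - 28 = 841 - 28 ≡ 7; y = λ·(0 - 7) - 20 ≡ 25. → (7, 25)
4Q: (7, 25) + (28, 26). λ = (26 - 25)/(28 - 7) ≡ 1/21 mod 31. 21⁻¹ ≡ 3 (mod 31), so λ ≡ 3.
  x = λ² - 7 - 28 = 9 - 35 ≡ 5; y = λ·(7 - 5) - 25 ≡ 12. → (5, 12)
5Q: (5, 12) + (28, 26). λ = (26 - 12)/(28 - 5) ≡ 14/23 mod 31. 23⁻¹ ≡ 27 (mod 31) since 23·27 = 621 ≡ 1, so λ ≡ 6.
  x = λ² - 5 - 28 = 36 - 33 ≡ 3; y = λ·(5 - 3) - 12 ≡ 0. → (3, 0)
6Q: (3, 0) + (28, 26). λ = (26 - 0)/(28 - 3) ≡ 26/25 mod 31. 25⁻¹ ≡ 5 (mod 31) since 25·5 = 125 ≡ 1, so λ ≡ 6.
  x = λ² - 3 - 28 = 36 - 31 ≡ 5; y = λ·(3 - 5) - 0 ≡ 19. → (5, 19)
7Q: (5, 19) + (28, 26). λ = (26 - 19)/(28 - 5) ≡ 7/23 mod 31. 23⁻¹ ≡ 27 (mod 31) since 23·27 = 621 ≡ 1, so λ ≡ 3.
  x = λ² - 5 - 28 = 9 - 33 ≡ 7; y = λ·(5 - 7) - 19 ≡ 6. → (7, 6)
8Q: (7, 6) + (28, 26). λ = (26 - 6)/(28 - 7) ≡ 20/21 mod 31. 21⁻¹ ≡ 3 (mod 31), so λ ≡ 29.
  x = λ² - 7 - 28 = 841 - 35 ≡ 0; y = λ·(7 - 0) - 6 ≡ 11. → (0, 11)
9Q: (0, 11) + (28, 26). λ = (26 - 11)/(28 - 0) ≡ 15/28 mod 31. 28⁻¹ ≡ 10 (mod 31), so λ ≡ 26.
  x = λ² - 0 - 28 = 676 - 28 ≡ 28; y = λ·(0 - 28) - 11 ≡ 5. → (28, 5)

(28, 5)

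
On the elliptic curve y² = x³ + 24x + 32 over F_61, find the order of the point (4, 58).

11

2P: tangent at (4, 58): λ = (3·4² + 24)/(2·58) ≡ 11/55. 55⁻¹ ≡ 10 (mod 61), so λ ≡ 11·10 ≡ 49.
  x = λ² - 4 - 4 = 2401 - 8 ≡ 14; y = λ·(4 - 14) - 58 ≡ 1. → (14, 1)
3P: (14, 1) + (4, 58). λ = (58 - 1)/(4 - 14) ≡ 57/51 mod 61. 51⁻¹ ≡ 6 (mod 61) since 51·6 = 306 ≡ 1, so λ ≡ 37.
  x = λ² - 14 - 4 = 1369 - 18 ≡ 9; y = λ·(14 - 9) - 1 ≡ 1. → (9, 1)
4P: (9, 1) + (4, 58). λ = (58 - 1)/(4 - 9) ≡ 57/56 mod 61. 56⁻¹ ≡ 12 (mod 61), so λ ≡ 13.
  x = λ² - 9 - 4 = 169 - 13 ≡ 34; y = λ·(9 - 34) - 1 ≡ 40. → (34, 40)
5P: (34, 40) + (4, 58). λ = (58 - 40)/(4 - 34) ≡ 18/31 mod 61. 31⁻¹ ≡ 2 (mod 61) since 31·2 = 62 ≡ 1, so λ ≡ 36.
  x = λ² - 34 - 4 = 1296 - 38 ≡ 38; y = λ·(34 - 38) - 40 ≡ 60. → (38, 60)
6P: (38, 60) + (4, 58). λ = (58 - 60)/(4 - 38) ≡ 59/27 mod 61. 27⁻¹ ≡ 52 (mod 61) since 27·52 = 1404 ≡ 1, so λ ≡ 18.
  x = λ² - 38 - 4 = 324 - 42 ≡ 38; y = λ·(38 - 38) - 60 ≡ 1. → (38, 1)
7P: (38, 1) + (4, 58). λ = (58 - 1)/(4 - 38) ≡ 57/27 mod 61. 27⁻¹ ≡ 52 (mod 61), so λ ≡ 36.
  x = λ² - 38 - 4 = 1296 - 42 ≡ 34; y = λ·(38 - 34) - 1 ≡ 21. → (34, 21)
8P: (34, 21) + (4, 58). λ = (58 - 21)/(4 - 34) ≡ 37/31 mod 61. 31⁻¹ ≡ 2 (mod 61), so λ ≡ 13.
  x = λ² - 34 - 4 = 169 - 38 ≡ 9; y = λ·(34 - 9) - 21 ≡ 60. → (9, 60)
9P: (9, 60) + (4, 58). λ = (58 - 60)/(4 - 9) ≡ 59/56 mod 61. 56⁻¹ ≡ 12 (mod 61), so λ ≡ 37.
  x = λ² - 9 - 4 = 1369 - 13 ≡ 14; y = λ·(9 - 14) - 60 ≡ 60. → (14, 60)
10P: (14, 60) + (4, 58). λ = (58 - 60)/(4 - 14) ≡ 59/51 mod 61. 51⁻¹ ≡ 6 (mod 61), so λ ≡ 49.
  x = λ² - 14 - 4 = 2401 - 18 ≡ 4; y = λ·(14 - 4) - 60 ≡ 3. → (4, 3)
11P: (4, 3) + (4, 58): same x and y₁ ≡ -y₂, so the sum is O.
11P = O, so the order is 11.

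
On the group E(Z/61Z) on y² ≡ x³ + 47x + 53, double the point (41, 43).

(52, 11)

tangent at (41, 43): λ = (3·41² + 47)/(2·43) ≡ 27/25. 25⁻¹ ≡ 22 (mod 61), so λ ≡ 27·22 ≡ 45.
  x = λ² - 41 - 41 = 2025 - 82 ≡ 52; y = λ·(41 - 52) - 43 ≡ 11. → (52, 11)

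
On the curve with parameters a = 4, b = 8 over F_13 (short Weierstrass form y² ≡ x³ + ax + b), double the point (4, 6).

tangent at (4, 6): λ = (3·4² + 4)/(2·6) ≡ 0/12. 12⁻¹ ≡ 12 (mod 13), so λ ≡ 0·12 ≡ 0.
  x = λ² - 4 - 4 = 0 - 8 ≡ 5; y = λ·(4 - 5) - 6 ≡ 7. → (5, 7)

(5, 7)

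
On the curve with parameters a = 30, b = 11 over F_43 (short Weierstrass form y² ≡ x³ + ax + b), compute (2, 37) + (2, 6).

The two points share x = 2 and their y-coordinates satisfy 37 + 6 ≡ 0 (mod 43), so they are inverses. Their sum is O.

O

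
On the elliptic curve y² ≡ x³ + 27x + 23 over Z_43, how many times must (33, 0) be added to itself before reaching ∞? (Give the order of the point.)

2P: (33, 0) + (33, 0): same x and y₁ ≡ -y₂, so the sum is ∞.
2P = ∞, so the order is 2.

2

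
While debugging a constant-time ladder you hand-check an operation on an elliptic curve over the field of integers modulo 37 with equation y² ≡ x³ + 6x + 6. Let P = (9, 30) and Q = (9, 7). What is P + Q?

O

The two points share x = 9 and their y-coordinates satisfy 30 + 7 ≡ 0 (mod 37), so they are inverses. Their sum is the point at infinity.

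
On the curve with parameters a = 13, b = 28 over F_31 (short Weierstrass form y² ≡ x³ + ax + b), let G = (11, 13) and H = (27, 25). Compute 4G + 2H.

O

First 4G:
Repeated addition: build up to 4G.
2G: tangent at (11, 13): λ = (3·11² + 13)/(2·13) ≡ 4/26. 26⁻¹ ≡ 6 (mod 31), so λ ≡ 4·6 ≡ 24.
  x = λ² - 11 - 11 = 576 - 22 ≡ 27; y = λ·(11 - 27) - 13 ≡ 6. → (27, 6)
3G: (27, 6) + (11, 13). λ = (13 - 6)/(11 - 27) ≡ 7/15 mod 31. 15⁻¹ ≡ 29 (mod 31), so λ ≡ 17.
  x = λ² - 27 - 11 = 289 - 38 ≡ 3; y = λ·(27 - 3) - 6 ≡ 30. → (3, 30)
4G: (3, 30) + (11, 13). λ = (13 - 30)/(11 - 3) ≡ 14/8 mod 31. 8⁻¹ ≡ 4 (mod 31) since 8·4 = 32 ≡ 1, so λ ≡ 25.
  x = λ² - 3 - 11 = 625 - 14 ≡ 22; y = λ·(3 - 22) - 30 ≡ 22. → (22, 22)
4G = (22, 22).
Next 2H:
Repeated addition: build up to 2H.
2H: tangent at (27, 25): λ = (3·27² + 13)/(2·25) ≡ 30/19. 19⁻¹ ≡ 18 (mod 31), so λ ≡ 30·18 ≡ 13.
  x = λ² - 27 - 27 = 169 - 54 ≡ 22; y = λ·(27 - 22) - 25 ≡ 9. → (22, 9)
2H = (22, 9).
Finally 4G + 2H:
(22, 22) + (22, 9): same x and y₁ ≡ -y₂, so the sum is O.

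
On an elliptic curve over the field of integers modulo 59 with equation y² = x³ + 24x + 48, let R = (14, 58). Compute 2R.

tangent at (14, 58): λ = (3·14² + 24)/(2·58) ≡ 22/57. 57⁻¹ ≡ 29 (mod 59) since 57·29 = 1653 ≡ 1, so λ ≡ 22·29 ≡ 48.
  x = λ² - 14 - 14 = 2304 - 28 ≡ 34; y = λ·(14 - 34) - 58 ≡ 44. → (34, 44)

(34, 44)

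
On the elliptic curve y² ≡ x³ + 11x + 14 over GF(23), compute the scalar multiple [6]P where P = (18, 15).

(13, 10)

Double-and-add on 6 = (110)₂. Start with P = (18, 15) for the leading 1-bit.
double: tangent at (18, 15): λ = (3·18² + 11)/(2·15) ≡ 17/7. 7⁻¹ ≡ 10 (mod 23), so λ ≡ 17·10 ≡ 9.
  x = λ² - 18 - 18 = 81 - 36 ≡ 22; y = λ·(18 - 22) - 15 ≡ 18. → (22, 18)
add P: (22, 18) + (18, 15). λ = (15 - 18)/(18 - 22) ≡ 20/19 mod 23. 19⁻¹ ≡ 17 (mod 23) since 19·17 = 323 ≡ 1, so λ ≡ 18.
  x = λ² - 22 - 18 = 324 - 40 ≡ 8; y = λ·(22 - 8) - 18 ≡ 4. → (8, 4)
double: tangent at (8, 4): λ = (3·8² + 11)/(2·4) ≡ 19/8. 8⁻¹ ≡ 3 (mod 23) since 8·3 = 24 ≡ 1, so λ ≡ 19·3 ≡ 11.
  x = λ² - 8 - 8 = 121 - 16 ≡ 13; y = λ·(8 - 13) - 4 ≡ 10. → (13, 10)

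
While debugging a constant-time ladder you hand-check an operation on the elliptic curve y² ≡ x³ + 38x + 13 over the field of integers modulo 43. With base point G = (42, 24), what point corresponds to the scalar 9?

(24, 0)

Repeated addition: build up to 9G.
2G: tangent at (42, 24): λ = (3·42² + 38)/(2·24) ≡ 41/5. 5⁻¹ ≡ 26 (mod 43), so λ ≡ 41·26 ≡ 34.
  x = λ² - 42 - 42 = 1156 - 84 ≡ 40; y = λ·(42 - 40) - 24 ≡ 1. → (40, 1)
3G: (40, 1) + (42, 24). λ = (24 - 1)/(42 - 40) ≡ 23/2 mod 43. 2⁻¹ ≡ 22 (mod 43), so λ ≡ 33.
  x = λ² - 40 - 42 = 1089 - 82 ≡ 18; y = λ·(40 - 18) - 1 ≡ 37. → (18, 37)
4G: (18, 37) + (42, 24). λ = (24 - 37)/(42 - 18) ≡ 30/24 mod 43. 24⁻¹ ≡ 9 (mod 43), so λ ≡ 12.
  x = λ² - 18 - 42 = 144 - 60 ≡ 41; y = λ·(18 - 41) - 37 ≡ 31. → (41, 31)
5G: (41, 31) + (42, 24). λ = (24 - 31)/(42 - 41) ≡ 36/1 mod 43. 1⁻¹ ≡ 1 (mod 43) since 1·1 = 1 ≡ 1, so λ ≡ 36.
  x = λ² - 41 - 42 = 1296 - 83 ≡ 9; y = λ·(41 - 9) - 31 ≡ 3. → (9, 3)
6G: (9, 3) + (42, 24). λ = (24 - 3)/(42 - 9) ≡ 21/33 mod 43. 33⁻¹ ≡ 30 (mod 43) since 33·30 = 990 ≡ 1, so λ ≡ 28.
  x = λ² - 9 - 42 = 784 - 51 ≡ 2; y = λ·(9 - 2) - 3 ≡ 21. → (2, 21)
7G: (2, 21) + (42, 24). λ = (24 - 21)/(42 - 2) ≡ 3/40 mod 43. 40⁻¹ ≡ 14 (mod 43), so λ ≡ 42.
  x = λ² - 2 - 42 = 1764 - 44 ≡ 0; y = λ·(2 - 0) - 21 ≡ 20. → (0, 20)
8G: (0, 20) + (42, 24). λ = (24 - 20)/(42 - 0) ≡ 4/42 mod 43. 42⁻¹ ≡ 42 (mod 43), so λ ≡ 39.
  x = λ² - 0 - 42 = 1521 - 42 ≡ 17; y = λ·(0 - 17) - 20 ≡ 5. → (17, 5)
9G: (17, 5) + (42, 24). λ = (24 - 5)/(42 - 17) ≡ 19/25 mod 43. 25⁻¹ ≡ 31 (mod 43), so λ ≡ 30.
  x = λ² - 17 - 42 = 900 - 59 ≡ 24; y = λ·(17 - 24) - 5 ≡ 0. → (24, 0)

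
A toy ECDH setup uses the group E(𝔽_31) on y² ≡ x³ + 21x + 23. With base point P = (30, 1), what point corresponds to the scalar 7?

Repeated addition: build up to 7P.
2P: tangent at (30, 1): λ = (3·30² + 21)/(2·1) ≡ 24/2. 2⁻¹ ≡ 16 (mod 31), so λ ≡ 24·16 ≡ 12.
  x = λ² - 30 - 30 = 144 - 60 ≡ 22; y = λ·(30 - 22) - 1 ≡ 2. → (22, 2)
3P: (22, 2) + (30, 1). λ = (1 - 2)/(30 - 22) ≡ 30/8 mod 31. 8⁻¹ ≡ 4 (mod 31), so λ ≡ 27.
  x = λ² - 22 - 30 = 729 - 52 ≡ 26; y = λ·(22 - 26) - 2 ≡ 14. → (26, 14)
4P: (26, 14) + (30, 1). λ = (1 - 14)/(30 - 26) ≡ 18/4 mod 31. 4⁻¹ ≡ 8 (mod 31) since 4·8 = 32 ≡ 1, so λ ≡ 20.
  x = λ² - 26 - 30 = 400 - 56 ≡ 3; y = λ·(26 - 3) - 14 ≡ 12. → (3, 12)
5P: (3, 12) + (30, 1). λ = (1 - 12)/(30 - 3) ≡ 20/27 mod 31. 27⁻¹ ≡ 23 (mod 31), so λ ≡ 26.
  x = λ² - 3 - 30 = 676 - 33 ≡ 23; y = λ·(3 - 23) - 12 ≡ 26. → (23, 26)
6P: (23, 26) + (30, 1). λ = (1 - 26)/(30 - 23) ≡ 6/7 mod 31. 7⁻¹ ≡ 9 (mod 31) since 7·9 = 63 ≡ 1, so λ ≡ 23.
  x = λ² - 23 - 30 = 529 - 53 ≡ 11; y = λ·(23 - 11) - 26 ≡ 2. → (11, 2)
7P: (11, 2) + (30, 1). λ = (1 - 2)/(30 - 11) ≡ 30/19 mod 31. 19⁻¹ ≡ 18 (mod 31) since 19·18 = 342 ≡ 1, so λ ≡ 13.
  x = λ² - 11 - 30 = 169 - 41 ≡ 4; y = λ·(11 - 4) - 2 ≡ 27. → (4, 27)

(4, 27)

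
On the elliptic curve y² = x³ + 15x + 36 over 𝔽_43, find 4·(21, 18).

(15, 29)

Write Q = (21, 18).
Repeated addition: build up to 4Q.
2Q: tangent at (21, 18): λ = (3·21² + 15)/(2·18) ≡ 5/36. 36⁻¹ ≡ 6 (mod 43) since 36·6 = 216 ≡ 1, so λ ≡ 5·6 ≡ 30.
  x = λ² - 21 - 21 = 900 - 42 ≡ 41; y = λ·(21 - 41) - 18 ≡ 27. → (41, 27)
3Q: (41, 27) + (21, 18). λ = (18 - 27)/(21 - 41) ≡ 34/23 mod 43. 23⁻¹ ≡ 15 (mod 43), so λ ≡ 37.
  x = λ² - 41 - 21 = 1369 - 62 ≡ 17; y = λ·(41 - 17) - 27 ≡ 1. → (17, 1)
4Q: (17, 1) + (21, 18). λ = (18 - 1)/(21 - 17) ≡ 17/4 mod 43. 4⁻¹ ≡ 11 (mod 43), so λ ≡ 15.
  x = λ² - 17 - 21 = 225 - 38 ≡ 15; y = λ·(17 - 15) - 1 ≡ 29. → (15, 29)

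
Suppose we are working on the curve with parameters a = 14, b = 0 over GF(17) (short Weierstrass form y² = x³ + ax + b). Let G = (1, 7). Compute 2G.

(15, 10)

tangent at (1, 7): λ = (3·1² + 14)/(2·7) ≡ 0/14. 14⁻¹ ≡ 11 (mod 17), so λ ≡ 0·11 ≡ 0.
  x = λ² - 1 - 1 = 0 - 2 ≡ 15; y = λ·(1 - 15) - 7 ≡ 10. → (15, 10)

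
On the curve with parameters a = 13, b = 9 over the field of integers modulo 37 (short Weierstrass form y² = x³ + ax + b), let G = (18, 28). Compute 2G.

tangent at (18, 28): λ = (3·18² + 13)/(2·28) ≡ 23/19. 19⁻¹ ≡ 2 (mod 37), so λ ≡ 23·2 ≡ 9.
  x = λ² - 18 - 18 = 81 - 36 ≡ 8; y = λ·(18 - 8) - 28 ≡ 25. → (8, 25)

(8, 25)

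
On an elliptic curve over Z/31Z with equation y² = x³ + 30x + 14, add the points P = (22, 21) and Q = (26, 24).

(22, 21) + (26, 24). λ = (24 - 21)/(26 - 22) ≡ 3/4 mod 31. 4⁻¹ ≡ 8 (mod 31) since 4·8 = 32 ≡ 1, so λ ≡ 24.
  x = λ² - 22 - 26 = 576 - 48 ≡ 1; y = λ·(22 - 1) - 21 ≡ 18. → (1, 18)

(1, 18)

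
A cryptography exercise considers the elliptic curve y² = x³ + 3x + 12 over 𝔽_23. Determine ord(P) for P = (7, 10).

7

2P: tangent at (7, 10): λ = (3·7² + 3)/(2·10) ≡ 12/20. 20⁻¹ ≡ 15 (mod 23) since 20·15 = 300 ≡ 1, so λ ≡ 12·15 ≡ 19.
  x = λ² - 7 - 7 = 361 - 14 ≡ 2; y = λ·(7 - 2) - 10 ≡ 16. → (2, 16)
3P: (2, 16) + (7, 10). λ = (10 - 16)/(7 - 2) ≡ 17/5 mod 23. 5⁻¹ ≡ 14 (mod 23) since 5·14 = 70 ≡ 1, so λ ≡ 8.
  x = λ² - 2 - 7 = 64 - 9 ≡ 9; y = λ·(2 - 9) - 16 ≡ 20. → (9, 20)
4P: (9, 20) + (7, 10). λ = (10 - 20)/(7 - 9) ≡ 13/21 mod 23. 21⁻¹ ≡ 11 (mod 23) since 21·11 = 231 ≡ 1, so λ ≡ 5.
  x = λ² - 9 - 7 = 25 - 16 ≡ 9; y = λ·(9 - 9) - 20 ≡ 3. → (9, 3)
5P: (9, 3) + (7, 10). λ = (10 - 3)/(7 - 9) ≡ 7/21 mod 23. 21⁻¹ ≡ 11 (mod 23), so λ ≡ 8.
  x = λ² - 9 - 7 = 64 - 16 ≡ 2; y = λ·(9 - 2) - 3 ≡ 7. → (2, 7)
6P: (2, 7) + (7, 10). λ = (10 - 7)/(7 - 2) ≡ 3/5 mod 23. 5⁻¹ ≡ 14 (mod 23) since 5·14 = 70 ≡ 1, so λ ≡ 19.
  x = λ² - 2 - 7 = 361 - 9 ≡ 7; y = λ·(2 - 7) - 7 ≡ 13. → (7, 13)
7P: (7, 13) + (7, 10): same x and y₁ ≡ -y₂, so the sum is 𝒪.
7P = 𝒪, so the order is 7.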